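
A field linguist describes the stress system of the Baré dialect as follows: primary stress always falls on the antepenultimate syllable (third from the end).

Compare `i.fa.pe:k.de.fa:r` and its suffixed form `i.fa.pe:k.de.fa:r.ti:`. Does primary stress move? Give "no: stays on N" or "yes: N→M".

Base `i.fa.pe:k.de.fa:r` (5 syllables):
  The word has 5 syllables; the antepenultimate syllable (third from the end) is syllable 3 (pe:k).
  → primary stress on syllable 3.
Suffixed `i.fa.pe:k.de.fa:r.ti:` (6 syllables):
  The word has 6 syllables; the antepenultimate syllable (third from the end) is syllable 4 (de).
  → primary stress on syllable 4.

yes: 3→4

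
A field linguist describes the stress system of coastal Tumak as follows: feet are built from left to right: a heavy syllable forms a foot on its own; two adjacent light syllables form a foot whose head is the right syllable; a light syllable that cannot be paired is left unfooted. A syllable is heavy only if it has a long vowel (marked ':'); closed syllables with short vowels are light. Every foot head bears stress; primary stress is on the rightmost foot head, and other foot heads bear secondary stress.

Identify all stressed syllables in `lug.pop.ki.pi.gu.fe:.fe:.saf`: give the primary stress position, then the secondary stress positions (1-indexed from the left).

primary 7, secondary 2, 4, 6

Weights: 1 lug L, 2 pop L, 3 ki L, 4 pi L, 5 gu L, 6 fe: H, 7 fe: H, 8 saf L.
Parse left to right (heavy = foot alone; LL = one foot; stranded L unfooted): (lug.ˈpop) (ki.ˈpi) gu (ˈfe:) (ˈfe:) saf.
Foot heads: 2, 4, 6, 7.
Primary stress on the rightmost head = syllable 7.
Secondary stress on 2, 4, 6: lug.ˌpop.ki.ˌpi.gu.ˌfe:.ˈfe:.saf.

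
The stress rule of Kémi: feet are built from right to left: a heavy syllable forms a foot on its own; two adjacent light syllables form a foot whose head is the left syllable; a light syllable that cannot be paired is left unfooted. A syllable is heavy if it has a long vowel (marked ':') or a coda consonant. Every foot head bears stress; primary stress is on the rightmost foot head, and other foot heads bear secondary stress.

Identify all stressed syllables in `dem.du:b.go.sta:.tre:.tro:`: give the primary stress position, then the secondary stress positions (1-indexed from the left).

primary 6, secondary 1, 2, 4, 5

Weights: 1 dem H, 2 du:b H, 3 go L, 4 sta: H, 5 tre: H, 6 tro: H.
Parse right to left (heavy = foot alone; LL = one foot; stranded L unfooted): (ˈdem) (ˈdu:b) go (ˈsta:) (ˈtre:) (ˈtro:).
Foot heads: 1, 2, 4, 5, 6.
Primary stress on the rightmost head = syllable 6.
Secondary stress on 1, 2, 4, 5: ˌdem.ˌdu:b.go.ˌsta:.ˌtre:.ˈtro:.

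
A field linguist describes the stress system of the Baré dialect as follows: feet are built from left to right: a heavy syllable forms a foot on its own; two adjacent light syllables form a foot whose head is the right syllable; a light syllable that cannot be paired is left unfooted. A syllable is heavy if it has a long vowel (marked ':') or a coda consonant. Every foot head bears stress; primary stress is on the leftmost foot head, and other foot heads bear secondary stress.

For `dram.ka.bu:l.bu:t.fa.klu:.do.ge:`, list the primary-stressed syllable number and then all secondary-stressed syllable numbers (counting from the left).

Weights: 1 dram H, 2 ka L, 3 bu:l H, 4 bu:t H, 5 fa L, 6 klu: H, 7 do L, 8 ge: H.
Parse left to right (heavy = foot alone; LL = one foot; stranded L unfooted): (ˈdram) ka (ˈbu:l) (ˈbu:t) fa (ˈklu:) do (ˈge:).
Foot heads: 1, 3, 4, 6, 8.
Primary stress on the leftmost head = syllable 1.
Secondary stress on 3, 4, 6, 8: ˈdram.ka.ˌbu:l.ˌbu:t.fa.ˌklu:.do.ˌge:.

primary 1, secondary 3, 4, 6, 8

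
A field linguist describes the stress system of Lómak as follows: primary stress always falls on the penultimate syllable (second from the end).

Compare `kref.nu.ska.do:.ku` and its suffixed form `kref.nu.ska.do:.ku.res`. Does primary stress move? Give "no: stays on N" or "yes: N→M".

Base `kref.nu.ska.do:.ku` (5 syllables):
  The word has 5 syllables; the penultimate syllable (second from the end) is syllable 4 (do:).
  → primary stress on syllable 4.
Suffixed `kref.nu.ska.do:.ku.res` (6 syllables):
  The word has 6 syllables; the penultimate syllable (second from the end) is syllable 5 (ku).
  → primary stress on syllable 5.

yes: 4→5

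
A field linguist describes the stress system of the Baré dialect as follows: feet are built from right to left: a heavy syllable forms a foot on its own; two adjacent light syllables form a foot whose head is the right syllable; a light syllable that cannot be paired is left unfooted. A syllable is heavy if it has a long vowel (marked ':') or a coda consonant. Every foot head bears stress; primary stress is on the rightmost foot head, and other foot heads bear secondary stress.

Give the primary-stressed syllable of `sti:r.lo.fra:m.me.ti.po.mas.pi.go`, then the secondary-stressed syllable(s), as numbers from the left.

Weights: 1 sti:r H, 2 lo L, 3 fra:m H, 4 me L, 5 ti L, 6 po L, 7 mas H, 8 pi L, 9 go L.
Parse right to left (heavy = foot alone; LL = one foot; stranded L unfooted): (ˈsti:r) lo (ˈfra:m) me (ti.ˈpo) (ˈmas) (pi.ˈgo).
Foot heads: 1, 3, 6, 7, 9.
Primary stress on the rightmost head = syllable 9.
Secondary stress on 1, 3, 6, 7: ˌsti:r.lo.ˌfra:m.me.ti.ˌpo.ˌmas.pi.ˈgo.

primary 9, secondary 1, 3, 6, 7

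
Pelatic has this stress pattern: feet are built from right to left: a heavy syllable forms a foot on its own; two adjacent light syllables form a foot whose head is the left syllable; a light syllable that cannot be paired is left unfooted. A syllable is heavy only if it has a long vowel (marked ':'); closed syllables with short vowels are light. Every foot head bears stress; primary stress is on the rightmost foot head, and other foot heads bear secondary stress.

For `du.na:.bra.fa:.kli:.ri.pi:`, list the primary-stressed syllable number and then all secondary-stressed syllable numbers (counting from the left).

primary 7, secondary 2, 4, 5

Weights: 1 du L, 2 na: H, 3 bra L, 4 fa: H, 5 kli: H, 6 ri L, 7 pi: H.
Parse right to left (heavy = foot alone; LL = one foot; stranded L unfooted): du (ˈna:) bra (ˈfa:) (ˈkli:) ri (ˈpi:).
Foot heads: 2, 4, 5, 7.
Primary stress on the rightmost head = syllable 7.
Secondary stress on 2, 4, 5: du.ˌna:.bra.ˌfa:.ˌkli:.ri.ˈpi:.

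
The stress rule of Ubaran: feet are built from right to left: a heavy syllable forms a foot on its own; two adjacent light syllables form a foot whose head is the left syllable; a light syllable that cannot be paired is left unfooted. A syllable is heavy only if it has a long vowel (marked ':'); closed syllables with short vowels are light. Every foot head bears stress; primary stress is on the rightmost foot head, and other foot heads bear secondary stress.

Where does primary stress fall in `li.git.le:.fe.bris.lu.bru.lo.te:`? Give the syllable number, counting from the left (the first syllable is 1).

9

Weights: 1 li L, 2 git L, 3 le: H, 4 fe L, 5 bris L, 6 lu L, 7 bru L, 8 lo L, 9 te: H.
Parse right to left (heavy = foot alone; LL = one foot; stranded L unfooted): (ˈli.git) (ˈle:) fe (ˈbris.lu) (ˈbru.lo) (ˈte:).
Foot heads: 1, 3, 5, 7, 9.
Primary stress on the rightmost head = syllable 9.
Primary stress: syllable 9 → li.git.le:.fe.bris.lu.bru.lo.ˈte:.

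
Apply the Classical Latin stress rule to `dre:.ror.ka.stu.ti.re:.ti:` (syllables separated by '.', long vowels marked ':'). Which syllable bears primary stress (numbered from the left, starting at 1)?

6

Classical Latin: stress the penult if heavy (long vowel or closed), else the antepenult.
Weights: 5 ti L, 6 re: H, 7 ti: H.
The penult (syllable 6, re:) is heavy, so it takes stress.
Stress on syllable 6: dre:.ror.ka.stu.ti.ˈre:.ti:.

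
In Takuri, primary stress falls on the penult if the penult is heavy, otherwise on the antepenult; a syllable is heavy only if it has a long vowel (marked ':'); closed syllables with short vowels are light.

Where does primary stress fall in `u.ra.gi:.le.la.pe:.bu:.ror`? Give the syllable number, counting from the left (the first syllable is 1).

Weights: 6 pe: H, 7 bu: H, 8 ror L.
The penult (syllable 7, bu:) is heavy, so it takes stress.
Primary stress: syllable 7 → u.ra.gi:.le.la.pe:.ˈbu:.ror.

7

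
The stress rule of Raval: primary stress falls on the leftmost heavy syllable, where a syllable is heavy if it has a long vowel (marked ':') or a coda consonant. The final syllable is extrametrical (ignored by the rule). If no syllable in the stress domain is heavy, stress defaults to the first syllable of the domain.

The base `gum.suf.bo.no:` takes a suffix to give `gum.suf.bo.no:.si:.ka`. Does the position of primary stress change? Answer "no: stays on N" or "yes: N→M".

no: stays on 1

Base `gum.suf.bo.no:` (4 syllables):
  The final syllable (4, no:) is extrametrical; the stress domain is syllables 1–3.
  Weights: 1 gum H, 2 suf H, 3 bo L.
  Heavy syllables in the domain: 1, 2. The leftmost is syllable 1 (gum).
  → primary stress on syllable 1.
Suffixed `gum.suf.bo.no:.si:.ka` (6 syllables):
  The final syllable (6, ka) is extrametrical; the stress domain is syllables 1–5.
  Weights: 1 gum H, 2 suf H, 3 bo L, 4 no: H, 5 si: H.
  Heavy syllables in the domain: 1, 2, 4, 5. The leftmost is syllable 1 (gum).
  → primary stress on syllable 1.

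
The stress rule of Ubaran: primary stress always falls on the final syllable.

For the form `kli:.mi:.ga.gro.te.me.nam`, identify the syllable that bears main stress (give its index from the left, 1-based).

The word has 7 syllables; the final syllable is syllable 7 (nam).
Primary stress: syllable 7 → kli:.mi:.ga.gro.te.me.ˈnam.

7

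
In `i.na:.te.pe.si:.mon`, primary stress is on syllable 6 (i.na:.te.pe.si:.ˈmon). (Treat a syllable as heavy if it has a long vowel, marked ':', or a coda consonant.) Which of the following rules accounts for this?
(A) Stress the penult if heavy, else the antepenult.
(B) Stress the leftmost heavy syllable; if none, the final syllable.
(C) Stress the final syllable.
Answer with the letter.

Rule A → syllable 5 (observed: 6).
Rule B → syllable 2 (observed: 6).
Rule C → syllable 6 ✓.

C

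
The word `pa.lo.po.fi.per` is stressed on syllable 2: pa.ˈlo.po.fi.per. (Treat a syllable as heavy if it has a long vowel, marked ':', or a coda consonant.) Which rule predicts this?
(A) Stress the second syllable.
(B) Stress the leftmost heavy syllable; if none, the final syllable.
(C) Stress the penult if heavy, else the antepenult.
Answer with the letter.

Rule A → syllable 2 ✓.
Rule B → syllable 5 (observed: 2).
Rule C → syllable 3 (observed: 2).

A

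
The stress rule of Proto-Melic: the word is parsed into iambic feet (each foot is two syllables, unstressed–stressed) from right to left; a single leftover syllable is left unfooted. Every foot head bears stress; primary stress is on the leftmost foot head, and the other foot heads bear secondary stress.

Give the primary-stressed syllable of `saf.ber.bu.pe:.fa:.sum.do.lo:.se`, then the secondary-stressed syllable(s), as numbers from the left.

primary 3, secondary 5, 7, 9

Parse right to left into iambic (σˈσ) feet: saf (ber.ˈbu) (pe:.ˈfa:) (sum.ˈdo) (lo:.ˈse). Syllable 1 is left unfooted.
Foot heads (stressed positions): 3, 5, 7, 9.
End Rule Leftmost: primary stress on the leftmost head = syllable 3.
Secondary stress on 5, 7, 9: saf.ber.ˈbu.pe:.ˌfa:.sum.ˌdo.lo:.ˌse.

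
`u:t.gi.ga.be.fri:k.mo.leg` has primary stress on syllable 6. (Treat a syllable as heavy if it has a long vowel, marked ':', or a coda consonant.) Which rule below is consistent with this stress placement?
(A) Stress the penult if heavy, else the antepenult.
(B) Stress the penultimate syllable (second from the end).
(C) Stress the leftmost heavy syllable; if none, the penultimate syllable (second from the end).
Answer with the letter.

B

Rule A → syllable 5 (observed: 6).
Rule B → syllable 6 ✓.
Rule C → syllable 1 (observed: 6).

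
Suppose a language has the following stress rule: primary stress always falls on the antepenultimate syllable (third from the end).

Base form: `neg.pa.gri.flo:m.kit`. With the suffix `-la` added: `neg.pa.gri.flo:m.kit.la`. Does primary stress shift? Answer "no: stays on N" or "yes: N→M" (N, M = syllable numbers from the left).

yes: 3→4

Base `neg.pa.gri.flo:m.kit` (5 syllables):
  The word has 5 syllables; the antepenultimate syllable (third from the end) is syllable 3 (gri).
  → primary stress on syllable 3.
Suffixed `neg.pa.gri.flo:m.kit.la` (6 syllables):
  The word has 6 syllables; the antepenultimate syllable (third from the end) is syllable 4 (flo:m).
  → primary stress on syllable 4.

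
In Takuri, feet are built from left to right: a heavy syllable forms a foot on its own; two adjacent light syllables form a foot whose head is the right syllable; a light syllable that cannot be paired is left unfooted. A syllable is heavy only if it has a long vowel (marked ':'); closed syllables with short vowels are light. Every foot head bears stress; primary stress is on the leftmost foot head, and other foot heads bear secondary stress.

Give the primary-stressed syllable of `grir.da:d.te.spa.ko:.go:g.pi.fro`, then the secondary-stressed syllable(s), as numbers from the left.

Weights: 1 grir L, 2 da:d H, 3 te L, 4 spa L, 5 ko: H, 6 go:g H, 7 pi L, 8 fro L.
Parse left to right (heavy = foot alone; LL = one foot; stranded L unfooted): grir (ˈda:d) (te.ˈspa) (ˈko:) (ˈgo:g) (pi.ˈfro).
Foot heads: 2, 4, 5, 6, 8.
Primary stress on the leftmost head = syllable 2.
Secondary stress on 4, 5, 6, 8: grir.ˈda:d.te.ˌspa.ˌko:.ˌgo:g.pi.ˌfro.

primary 2, secondary 4, 5, 6, 8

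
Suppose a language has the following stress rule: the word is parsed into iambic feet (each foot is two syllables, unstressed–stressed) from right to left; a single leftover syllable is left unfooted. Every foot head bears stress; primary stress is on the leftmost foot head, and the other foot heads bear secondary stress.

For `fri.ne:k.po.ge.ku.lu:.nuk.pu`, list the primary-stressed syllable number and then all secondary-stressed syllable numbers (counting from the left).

primary 2, secondary 4, 6, 8

Parse right to left into iambic (σˈσ) feet: (fri.ˈne:k) (po.ˈge) (ku.ˈlu:) (nuk.ˈpu).
Foot heads (stressed positions): 2, 4, 6, 8.
End Rule Leftmost: primary stress on the leftmost head = syllable 2.
Secondary stress on 4, 6, 8: fri.ˈne:k.po.ˌge.ku.ˌlu:.nuk.ˌpu.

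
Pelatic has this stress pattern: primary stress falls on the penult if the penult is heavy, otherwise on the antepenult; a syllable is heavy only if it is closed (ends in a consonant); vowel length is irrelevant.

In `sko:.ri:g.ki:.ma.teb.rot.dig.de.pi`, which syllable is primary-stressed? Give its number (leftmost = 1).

Weights: 7 dig H, 8 de L, 9 pi L.
The penult (syllable 8, de) is light, so stress falls on the antepenult (syllable 7, dig).
Primary stress: syllable 7 → sko:.ri:g.ki:.ma.teb.rot.ˈdig.de.pi.

7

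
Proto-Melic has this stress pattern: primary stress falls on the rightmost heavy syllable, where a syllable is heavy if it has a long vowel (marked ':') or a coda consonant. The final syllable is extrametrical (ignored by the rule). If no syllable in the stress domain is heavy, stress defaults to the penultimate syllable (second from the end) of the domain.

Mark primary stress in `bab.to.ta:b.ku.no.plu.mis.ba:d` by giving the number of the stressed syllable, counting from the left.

7

The final syllable (8, ba:d) is extrametrical; the stress domain is syllables 1–7.
Weights: 1 bab H, 2 to L, 3 ta:b H, 4 ku L, 5 no L, 6 plu L, 7 mis H.
Heavy syllables in the domain: 1, 3, 7. The rightmost is syllable 7 (mis).
Primary stress: syllable 7 → bab.to.ta:b.ku.no.plu.ˈmis.ba:d.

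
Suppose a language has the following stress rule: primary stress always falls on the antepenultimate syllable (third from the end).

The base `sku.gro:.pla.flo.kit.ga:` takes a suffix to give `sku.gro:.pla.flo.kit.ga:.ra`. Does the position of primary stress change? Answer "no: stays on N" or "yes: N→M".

yes: 4→5

Base `sku.gro:.pla.flo.kit.ga:` (6 syllables):
  The word has 6 syllables; the antepenultimate syllable (third from the end) is syllable 4 (flo).
  → primary stress on syllable 4.
Suffixed `sku.gro:.pla.flo.kit.ga:.ra` (7 syllables):
  The word has 7 syllables; the antepenultimate syllable (third from the end) is syllable 5 (kit).
  → primary stress on syllable 5.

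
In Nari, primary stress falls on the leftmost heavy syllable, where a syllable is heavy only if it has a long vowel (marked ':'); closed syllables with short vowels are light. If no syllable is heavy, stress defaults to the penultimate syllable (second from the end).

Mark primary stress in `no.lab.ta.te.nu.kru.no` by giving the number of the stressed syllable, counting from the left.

Weights: 1 no L, 2 lab L, 3 ta L, 4 te L, 5 nu L, 6 kru L, 7 no L.
No heavy syllable in the domain; default to the penultimate syllable (second from the end) = syllable 6.
Primary stress: syllable 6 → no.lab.ta.te.nu.ˈkru.no.

6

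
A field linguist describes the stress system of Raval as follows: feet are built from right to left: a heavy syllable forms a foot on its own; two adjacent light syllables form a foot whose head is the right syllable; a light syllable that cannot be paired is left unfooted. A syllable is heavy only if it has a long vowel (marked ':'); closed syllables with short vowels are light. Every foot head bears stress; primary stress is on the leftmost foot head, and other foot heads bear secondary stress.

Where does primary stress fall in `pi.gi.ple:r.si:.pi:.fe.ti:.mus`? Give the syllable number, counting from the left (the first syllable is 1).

2

Weights: 1 pi L, 2 gi L, 3 ple:r H, 4 si: H, 5 pi: H, 6 fe L, 7 ti: H, 8 mus L.
Parse right to left (heavy = foot alone; LL = one foot; stranded L unfooted): (pi.ˈgi) (ˈple:r) (ˈsi:) (ˈpi:) fe (ˈti:) mus.
Foot heads: 2, 3, 4, 5, 7.
Primary stress on the leftmost head = syllable 2.
Primary stress: syllable 2 → pi.ˈgi.ple:r.si:.pi:.fe.ti:.mus.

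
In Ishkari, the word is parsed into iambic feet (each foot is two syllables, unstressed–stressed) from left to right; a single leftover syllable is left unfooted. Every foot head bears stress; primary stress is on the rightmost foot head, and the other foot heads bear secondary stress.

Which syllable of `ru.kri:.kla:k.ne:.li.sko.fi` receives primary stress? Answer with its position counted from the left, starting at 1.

Parse left to right into iambic (σˈσ) feet: (ru.ˈkri:) (kla:k.ˈne:) (li.ˈsko) fi. Syllable 7 is left unfooted.
Foot heads (stressed positions): 2, 4, 6.
End Rule Rightmost: primary stress on the rightmost head = syllable 6.
Primary stress: syllable 6 → ru.kri:.kla:k.ne:.li.ˈsko.fi.

6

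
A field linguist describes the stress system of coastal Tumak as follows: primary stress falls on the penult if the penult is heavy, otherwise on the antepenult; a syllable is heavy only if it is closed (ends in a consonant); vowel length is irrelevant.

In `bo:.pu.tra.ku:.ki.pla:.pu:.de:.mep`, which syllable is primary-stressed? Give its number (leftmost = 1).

7

Weights: 7 pu: L, 8 de: L, 9 mep H.
The penult (syllable 8, de:) is light, so stress falls on the antepenult (syllable 7, pu:).
Primary stress: syllable 7 → bo:.pu.tra.ku:.ki.pla:.ˈpu:.de:.mep.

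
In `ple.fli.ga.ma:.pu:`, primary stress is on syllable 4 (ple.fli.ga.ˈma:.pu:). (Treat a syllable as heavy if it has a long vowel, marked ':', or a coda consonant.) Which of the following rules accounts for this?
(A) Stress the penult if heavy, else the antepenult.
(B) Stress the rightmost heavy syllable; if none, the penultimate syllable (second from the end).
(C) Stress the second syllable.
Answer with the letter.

Rule A → syllable 4 ✓.
Rule B → syllable 5 (observed: 4).
Rule C → syllable 2 (observed: 4).

A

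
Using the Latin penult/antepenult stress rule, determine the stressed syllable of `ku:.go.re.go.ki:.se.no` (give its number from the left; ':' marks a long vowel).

Classical Latin: stress the penult if heavy (long vowel or closed), else the antepenult.
Weights: 5 ki: H, 6 se L, 7 no L.
The penult (syllable 6, se) is light, so stress falls on the antepenult (syllable 5, ki:).
Stress on syllable 5: ku:.go.re.go.ˈki:.se.no.

5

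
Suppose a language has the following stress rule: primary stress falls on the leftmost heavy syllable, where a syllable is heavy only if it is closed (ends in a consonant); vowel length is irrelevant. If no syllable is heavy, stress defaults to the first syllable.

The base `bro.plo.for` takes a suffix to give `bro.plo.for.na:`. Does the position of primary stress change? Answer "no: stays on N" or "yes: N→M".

Base `bro.plo.for` (3 syllables):
  Weights: 1 bro L, 2 plo L, 3 for H.
  Heavy syllables in the domain: 3. The leftmost is syllable 3 (for).
  → primary stress on syllable 3.
Suffixed `bro.plo.for.na:` (4 syllables):
  Weights: 1 bro L, 2 plo L, 3 for H, 4 na: L.
  Heavy syllables in the domain: 3. The leftmost is syllable 3 (for).
  → primary stress on syllable 3.

no: stays on 3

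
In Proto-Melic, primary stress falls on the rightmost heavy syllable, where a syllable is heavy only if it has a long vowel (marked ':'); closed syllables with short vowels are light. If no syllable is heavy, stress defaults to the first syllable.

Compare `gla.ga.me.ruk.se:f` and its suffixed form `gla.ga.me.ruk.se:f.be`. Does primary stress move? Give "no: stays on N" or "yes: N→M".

Base `gla.ga.me.ruk.se:f` (5 syllables):
  Weights: 1 gla L, 2 ga L, 3 me L, 4 ruk L, 5 se:f H.
  Heavy syllables in the domain: 5. The rightmost is syllable 5 (se:f).
  → primary stress on syllable 5.
Suffixed `gla.ga.me.ruk.se:f.be` (6 syllables):
  Weights: 1 gla L, 2 ga L, 3 me L, 4 ruk L, 5 se:f H, 6 be L.
  Heavy syllables in the domain: 5. The rightmost is syllable 5 (se:f).
  → primary stress on syllable 5.

no: stays on 5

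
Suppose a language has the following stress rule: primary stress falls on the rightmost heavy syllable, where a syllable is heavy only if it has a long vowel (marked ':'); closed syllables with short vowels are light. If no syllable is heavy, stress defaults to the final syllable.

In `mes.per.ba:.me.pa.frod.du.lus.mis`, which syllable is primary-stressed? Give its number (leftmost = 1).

3

Weights: 1 mes L, 2 per L, 3 ba: H, 4 me L, 5 pa L, 6 frod L, 7 du L, 8 lus L, 9 mis L.
Heavy syllables in the domain: 3. The rightmost is syllable 3 (ba:).
Primary stress: syllable 3 → mes.per.ˈba:.me.pa.frod.du.lus.mis.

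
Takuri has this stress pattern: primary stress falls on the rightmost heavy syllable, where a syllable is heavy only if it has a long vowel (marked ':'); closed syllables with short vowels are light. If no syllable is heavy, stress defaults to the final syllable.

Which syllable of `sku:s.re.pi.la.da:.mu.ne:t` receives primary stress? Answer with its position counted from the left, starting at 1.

7

Weights: 1 sku:s H, 2 re L, 3 pi L, 4 la L, 5 da: H, 6 mu L, 7 ne:t H.
Heavy syllables in the domain: 1, 5, 7. The rightmost is syllable 7 (ne:t).
Primary stress: syllable 7 → sku:s.re.pi.la.da:.mu.ˈne:t.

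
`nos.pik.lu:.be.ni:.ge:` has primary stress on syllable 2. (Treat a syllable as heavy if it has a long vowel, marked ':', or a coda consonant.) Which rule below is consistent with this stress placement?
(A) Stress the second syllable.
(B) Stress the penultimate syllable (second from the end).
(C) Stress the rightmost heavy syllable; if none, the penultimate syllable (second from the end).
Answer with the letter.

Rule A → syllable 2 ✓.
Rule B → syllable 5 (observed: 2).
Rule C → syllable 6 (observed: 2).

A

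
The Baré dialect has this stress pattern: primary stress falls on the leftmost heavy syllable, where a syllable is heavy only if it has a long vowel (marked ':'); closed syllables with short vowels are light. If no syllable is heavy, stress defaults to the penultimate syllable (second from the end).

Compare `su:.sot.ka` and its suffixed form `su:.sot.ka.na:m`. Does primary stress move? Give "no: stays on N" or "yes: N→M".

no: stays on 1

Base `su:.sot.ka` (3 syllables):
  Weights: 1 su: H, 2 sot L, 3 ka L.
  Heavy syllables in the domain: 1. The leftmost is syllable 1 (su:).
  → primary stress on syllable 1.
Suffixed `su:.sot.ka.na:m` (4 syllables):
  Weights: 1 su: H, 2 sot L, 3 ka L, 4 na:m H.
  Heavy syllables in the domain: 1, 4. The leftmost is syllable 1 (su:).
  → primary stress on syllable 1.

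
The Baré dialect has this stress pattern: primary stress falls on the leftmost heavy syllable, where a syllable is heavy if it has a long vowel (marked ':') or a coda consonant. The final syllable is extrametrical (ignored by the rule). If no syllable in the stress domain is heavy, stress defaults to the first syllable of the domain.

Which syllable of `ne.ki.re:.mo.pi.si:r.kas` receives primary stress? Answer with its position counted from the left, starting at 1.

3

The final syllable (7, kas) is extrametrical; the stress domain is syllables 1–6.
Weights: 1 ne L, 2 ki L, 3 re: H, 4 mo L, 5 pi L, 6 si:r H.
Heavy syllables in the domain: 3, 6. The leftmost is syllable 3 (re:).
Primary stress: syllable 3 → ne.ki.ˈre:.mo.pi.si:r.kas.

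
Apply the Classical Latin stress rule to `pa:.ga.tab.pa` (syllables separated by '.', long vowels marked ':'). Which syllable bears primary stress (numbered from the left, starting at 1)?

Classical Latin: stress the penult if heavy (long vowel or closed), else the antepenult.
Weights: 2 ga L, 3 tab H, 4 pa L.
The penult (syllable 3, tab) is heavy, so it takes stress.
Stress on syllable 3: pa:.ga.ˈtab.pa.

3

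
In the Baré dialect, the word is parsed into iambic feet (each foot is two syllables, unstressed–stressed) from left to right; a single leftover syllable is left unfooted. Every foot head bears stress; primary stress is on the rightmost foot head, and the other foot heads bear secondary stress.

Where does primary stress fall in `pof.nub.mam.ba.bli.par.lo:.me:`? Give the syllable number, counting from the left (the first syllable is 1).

Parse left to right into iambic (σˈσ) feet: (pof.ˈnub) (mam.ˈba) (bli.ˈpar) (lo:.ˈme:).
Foot heads (stressed positions): 2, 4, 6, 8.
End Rule Rightmost: primary stress on the rightmost head = syllable 8.
Primary stress: syllable 8 → pof.nub.mam.ba.bli.par.lo:.ˈme:.

8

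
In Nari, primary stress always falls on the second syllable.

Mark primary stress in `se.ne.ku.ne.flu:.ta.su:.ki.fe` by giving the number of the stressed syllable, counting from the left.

The word has 9 syllables; the second syllable is syllable 2 (ne).
Primary stress: syllable 2 → se.ˈne.ku.ne.flu:.ta.su:.ki.fe.

2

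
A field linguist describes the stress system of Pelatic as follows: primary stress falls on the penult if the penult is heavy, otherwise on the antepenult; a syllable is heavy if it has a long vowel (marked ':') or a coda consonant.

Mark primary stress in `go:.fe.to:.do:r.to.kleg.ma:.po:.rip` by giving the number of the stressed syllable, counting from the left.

8

Weights: 7 ma: H, 8 po: H, 9 rip H.
The penult (syllable 8, po:) is heavy, so it takes stress.
Primary stress: syllable 8 → go:.fe.to:.do:r.to.kleg.ma:.ˈpo:.rip.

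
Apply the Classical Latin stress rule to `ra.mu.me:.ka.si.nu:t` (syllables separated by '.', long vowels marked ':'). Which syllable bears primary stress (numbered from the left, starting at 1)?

Classical Latin: stress the penult if heavy (long vowel or closed), else the antepenult.
Weights: 4 ka L, 5 si L, 6 nu:t H.
The penult (syllable 5, si) is light, so stress falls on the antepenult (syllable 4, ka).
Stress on syllable 4: ra.mu.me:.ˈka.si.nu:t.

4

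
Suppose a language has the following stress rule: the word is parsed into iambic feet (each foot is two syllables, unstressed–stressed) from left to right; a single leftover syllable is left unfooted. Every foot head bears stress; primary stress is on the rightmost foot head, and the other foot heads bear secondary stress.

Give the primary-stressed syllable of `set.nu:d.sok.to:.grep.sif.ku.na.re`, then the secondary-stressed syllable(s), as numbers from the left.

primary 8, secondary 2, 4, 6

Parse left to right into iambic (σˈσ) feet: (set.ˈnu:d) (sok.ˈto:) (grep.ˈsif) (ku.ˈna) re. Syllable 9 is left unfooted.
Foot heads (stressed positions): 2, 4, 6, 8.
End Rule Rightmost: primary stress on the rightmost head = syllable 8.
Secondary stress on 2, 4, 6: set.ˌnu:d.sok.ˌto:.grep.ˌsif.ku.ˈna.re.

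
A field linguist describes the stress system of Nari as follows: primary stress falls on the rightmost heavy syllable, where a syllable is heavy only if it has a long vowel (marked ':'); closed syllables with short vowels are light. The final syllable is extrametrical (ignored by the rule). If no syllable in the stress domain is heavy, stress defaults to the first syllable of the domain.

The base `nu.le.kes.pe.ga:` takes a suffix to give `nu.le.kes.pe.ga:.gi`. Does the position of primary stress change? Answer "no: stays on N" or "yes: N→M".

yes: 1→5

Base `nu.le.kes.pe.ga:` (5 syllables):
  The final syllable (5, ga:) is extrametrical; the stress domain is syllables 1–4.
  Weights: 1 nu L, 2 le L, 3 kes L, 4 pe L.
  No heavy syllable in the domain; default to the first syllable of the domain = syllable 1.
  → primary stress on syllable 1.
Suffixed `nu.le.kes.pe.ga:.gi` (6 syllables):
  The final syllable (6, gi) is extrametrical; the stress domain is syllables 1–5.
  Weights: 1 nu L, 2 le L, 3 kes L, 4 pe L, 5 ga: H.
  Heavy syllables in the domain: 5. The rightmost is syllable 5 (ga:).
  → primary stress on syllable 5.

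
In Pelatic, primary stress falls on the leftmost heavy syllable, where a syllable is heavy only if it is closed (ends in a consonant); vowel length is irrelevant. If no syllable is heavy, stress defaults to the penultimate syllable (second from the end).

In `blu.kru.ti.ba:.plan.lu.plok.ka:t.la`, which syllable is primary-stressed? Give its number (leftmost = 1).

5

Weights: 1 blu L, 2 kru L, 3 ti L, 4 ba: L, 5 plan H, 6 lu L, 7 plok H, 8 ka:t H, 9 la L.
Heavy syllables in the domain: 5, 7, 8. The leftmost is syllable 5 (plan).
Primary stress: syllable 5 → blu.kru.ti.ba:.ˈplan.lu.plok.ka:t.la.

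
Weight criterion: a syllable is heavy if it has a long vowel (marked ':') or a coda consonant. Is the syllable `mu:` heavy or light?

`mu:`: long vowel, open (no coda). Long vowel → heavy.

heavy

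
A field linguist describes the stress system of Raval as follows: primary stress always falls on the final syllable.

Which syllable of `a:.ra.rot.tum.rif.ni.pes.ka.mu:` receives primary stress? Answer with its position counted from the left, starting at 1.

9

The word has 9 syllables; the final syllable is syllable 9 (mu:).
Primary stress: syllable 9 → a:.ra.rot.tum.rif.ni.pes.ka.ˈmu:.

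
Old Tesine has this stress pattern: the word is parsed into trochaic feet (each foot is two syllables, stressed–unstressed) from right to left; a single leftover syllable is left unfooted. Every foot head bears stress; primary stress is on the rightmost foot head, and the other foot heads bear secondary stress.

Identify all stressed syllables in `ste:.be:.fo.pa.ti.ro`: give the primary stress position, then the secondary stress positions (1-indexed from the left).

Parse right to left into trochaic (ˈσσ) feet: (ˈste:.be:) (ˈfo.pa) (ˈti.ro).
Foot heads (stressed positions): 1, 3, 5.
End Rule Rightmost: primary stress on the rightmost head = syllable 5.
Secondary stress on 1, 3: ˌste:.be:.ˌfo.pa.ˈti.ro.

primary 5, secondary 1, 3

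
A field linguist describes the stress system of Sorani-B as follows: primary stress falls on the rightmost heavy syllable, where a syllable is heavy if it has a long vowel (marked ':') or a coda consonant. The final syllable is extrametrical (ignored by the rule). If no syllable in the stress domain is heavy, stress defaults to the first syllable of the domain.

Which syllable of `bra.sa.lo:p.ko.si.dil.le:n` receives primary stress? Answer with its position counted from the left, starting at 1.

6

The final syllable (7, le:n) is extrametrical; the stress domain is syllables 1–6.
Weights: 1 bra L, 2 sa L, 3 lo:p H, 4 ko L, 5 si L, 6 dil H.
Heavy syllables in the domain: 3, 6. The rightmost is syllable 6 (dil).
Primary stress: syllable 6 → bra.sa.lo:p.ko.si.ˈdil.le:n.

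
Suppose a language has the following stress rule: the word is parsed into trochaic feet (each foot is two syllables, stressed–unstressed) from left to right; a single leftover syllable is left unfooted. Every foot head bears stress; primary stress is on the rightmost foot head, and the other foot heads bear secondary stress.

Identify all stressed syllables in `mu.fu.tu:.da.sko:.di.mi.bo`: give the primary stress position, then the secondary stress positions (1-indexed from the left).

primary 7, secondary 1, 3, 5

Parse left to right into trochaic (ˈσσ) feet: (ˈmu.fu) (ˈtu:.da) (ˈsko:.di) (ˈmi.bo).
Foot heads (stressed positions): 1, 3, 5, 7.
End Rule Rightmost: primary stress on the rightmost head = syllable 7.
Secondary stress on 1, 3, 5: ˌmu.fu.ˌtu:.da.ˌsko:.di.ˈmi.bo.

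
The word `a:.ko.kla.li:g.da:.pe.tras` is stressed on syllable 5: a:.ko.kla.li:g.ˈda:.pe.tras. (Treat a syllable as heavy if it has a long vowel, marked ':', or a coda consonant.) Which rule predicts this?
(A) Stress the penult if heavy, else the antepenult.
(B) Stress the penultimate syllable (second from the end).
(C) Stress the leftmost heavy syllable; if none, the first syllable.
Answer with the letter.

Rule A → syllable 5 ✓.
Rule B → syllable 6 (observed: 5).
Rule C → syllable 1 (observed: 5).

A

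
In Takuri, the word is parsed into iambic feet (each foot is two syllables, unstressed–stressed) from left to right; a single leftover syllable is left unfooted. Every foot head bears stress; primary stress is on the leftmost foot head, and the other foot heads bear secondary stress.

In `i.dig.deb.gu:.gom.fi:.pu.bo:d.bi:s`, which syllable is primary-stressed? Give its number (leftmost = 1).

2

Parse left to right into iambic (σˈσ) feet: (i.ˈdig) (deb.ˈgu:) (gom.ˈfi:) (pu.ˈbo:d) bi:s. Syllable 9 is left unfooted.
Foot heads (stressed positions): 2, 4, 6, 8.
End Rule Leftmost: primary stress on the leftmost head = syllable 2.
Primary stress: syllable 2 → i.ˈdig.deb.gu:.gom.fi:.pu.bo:d.bi:s.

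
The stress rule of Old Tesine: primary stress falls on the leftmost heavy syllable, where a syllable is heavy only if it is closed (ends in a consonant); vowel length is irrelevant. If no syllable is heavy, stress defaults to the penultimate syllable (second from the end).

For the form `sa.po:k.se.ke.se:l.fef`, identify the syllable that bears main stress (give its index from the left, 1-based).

Weights: 1 sa L, 2 po:k H, 3 se L, 4 ke L, 5 se:l H, 6 fef H.
Heavy syllables in the domain: 2, 5, 6. The leftmost is syllable 2 (po:k).
Primary stress: syllable 2 → sa.ˈpo:k.se.ke.se:l.fef.

2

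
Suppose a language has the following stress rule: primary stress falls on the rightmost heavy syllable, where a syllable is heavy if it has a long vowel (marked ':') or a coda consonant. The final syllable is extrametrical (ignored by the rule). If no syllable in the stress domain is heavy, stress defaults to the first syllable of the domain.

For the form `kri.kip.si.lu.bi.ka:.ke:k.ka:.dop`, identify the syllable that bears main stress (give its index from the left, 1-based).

The final syllable (9, dop) is extrametrical; the stress domain is syllables 1–8.
Weights: 1 kri L, 2 kip H, 3 si L, 4 lu L, 5 bi L, 6 ka: H, 7 ke:k H, 8 ka: H.
Heavy syllables in the domain: 2, 6, 7, 8. The rightmost is syllable 8 (ka:).
Primary stress: syllable 8 → kri.kip.si.lu.bi.ka:.ke:k.ˈka:.dop.

8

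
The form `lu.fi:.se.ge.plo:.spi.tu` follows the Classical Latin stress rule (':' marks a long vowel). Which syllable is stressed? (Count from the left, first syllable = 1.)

5

Classical Latin: stress the penult if heavy (long vowel or closed), else the antepenult.
Weights: 5 plo: H, 6 spi L, 7 tu L.
The penult (syllable 6, spi) is light, so stress falls on the antepenult (syllable 5, plo:).
Stress on syllable 5: lu.fi:.se.ge.ˈplo:.spi.tu.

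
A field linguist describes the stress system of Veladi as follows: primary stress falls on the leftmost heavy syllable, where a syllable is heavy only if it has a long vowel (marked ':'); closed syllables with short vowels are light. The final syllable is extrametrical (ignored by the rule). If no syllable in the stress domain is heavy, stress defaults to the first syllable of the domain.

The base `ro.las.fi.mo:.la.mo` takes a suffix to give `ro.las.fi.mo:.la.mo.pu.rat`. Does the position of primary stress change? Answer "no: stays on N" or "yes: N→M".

Base `ro.las.fi.mo:.la.mo` (6 syllables):
  The final syllable (6, mo) is extrametrical; the stress domain is syllables 1–5.
  Weights: 1 ro L, 2 las L, 3 fi L, 4 mo: H, 5 la L.
  Heavy syllables in the domain: 4. The leftmost is syllable 4 (mo:).
  → primary stress on syllable 4.
Suffixed `ro.las.fi.mo:.la.mo.pu.rat` (8 syllables):
  The final syllable (8, rat) is extrametrical; the stress domain is syllables 1–7.
  Weights: 1 ro L, 2 las L, 3 fi L, 4 mo: H, 5 la L, 6 mo L, 7 pu L.
  Heavy syllables in the domain: 4. The leftmost is syllable 4 (mo:).
  → primary stress on syllable 4.

no: stays on 4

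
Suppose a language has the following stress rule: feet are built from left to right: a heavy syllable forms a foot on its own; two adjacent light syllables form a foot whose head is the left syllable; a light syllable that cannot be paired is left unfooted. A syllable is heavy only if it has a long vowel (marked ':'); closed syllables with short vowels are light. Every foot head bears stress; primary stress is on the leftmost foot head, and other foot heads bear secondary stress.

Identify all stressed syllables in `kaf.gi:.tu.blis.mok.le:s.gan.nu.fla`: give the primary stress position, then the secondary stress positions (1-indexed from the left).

Weights: 1 kaf L, 2 gi: H, 3 tu L, 4 blis L, 5 mok L, 6 le:s H, 7 gan L, 8 nu L, 9 fla L.
Parse left to right (heavy = foot alone; LL = one foot; stranded L unfooted): kaf (ˈgi:) (ˈtu.blis) mok (ˈle:s) (ˈgan.nu) fla.
Foot heads: 2, 3, 6, 7.
Primary stress on the leftmost head = syllable 2.
Secondary stress on 3, 6, 7: kaf.ˈgi:.ˌtu.blis.mok.ˌle:s.ˌgan.nu.fla.

primary 2, secondary 3, 6, 7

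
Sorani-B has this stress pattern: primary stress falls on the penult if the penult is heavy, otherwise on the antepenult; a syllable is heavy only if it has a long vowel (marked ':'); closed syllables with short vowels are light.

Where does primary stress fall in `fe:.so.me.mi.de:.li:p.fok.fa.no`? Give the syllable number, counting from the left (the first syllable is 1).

Weights: 7 fok L, 8 fa L, 9 no L.
The penult (syllable 8, fa) is light, so stress falls on the antepenult (syllable 7, fok).
Primary stress: syllable 7 → fe:.so.me.mi.de:.li:p.ˈfok.fa.no.

7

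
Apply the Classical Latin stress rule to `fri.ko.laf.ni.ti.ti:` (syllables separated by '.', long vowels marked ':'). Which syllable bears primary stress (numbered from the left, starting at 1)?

Classical Latin: stress the penult if heavy (long vowel or closed), else the antepenult.
Weights: 4 ni L, 5 ti L, 6 ti: H.
The penult (syllable 5, ti) is light, so stress falls on the antepenult (syllable 4, ni).
Stress on syllable 4: fri.ko.laf.ˈni.ti.ti:.

4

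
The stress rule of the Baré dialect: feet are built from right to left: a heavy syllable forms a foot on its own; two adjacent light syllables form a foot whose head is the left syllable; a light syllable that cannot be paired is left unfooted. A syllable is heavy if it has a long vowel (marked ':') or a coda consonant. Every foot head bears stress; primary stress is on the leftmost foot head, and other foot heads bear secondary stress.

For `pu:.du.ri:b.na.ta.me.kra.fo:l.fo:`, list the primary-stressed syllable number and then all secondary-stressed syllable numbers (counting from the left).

Weights: 1 pu: H, 2 du L, 3 ri:b H, 4 na L, 5 ta L, 6 me L, 7 kra L, 8 fo:l H, 9 fo: H.
Parse right to left (heavy = foot alone; LL = one foot; stranded L unfooted): (ˈpu:) du (ˈri:b) (ˈna.ta) (ˈme.kra) (ˈfo:l) (ˈfo:).
Foot heads: 1, 3, 4, 6, 8, 9.
Primary stress on the leftmost head = syllable 1.
Secondary stress on 3, 4, 6, 8, 9: ˈpu:.du.ˌri:b.ˌna.ta.ˌme.kra.ˌfo:l.ˌfo:.

primary 1, secondary 3, 4, 6, 8, 9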